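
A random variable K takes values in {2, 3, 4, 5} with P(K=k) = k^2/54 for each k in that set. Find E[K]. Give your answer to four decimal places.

4.1481

E[K] = Σ k·P(K=k)
 = 2·2/27 + 3·1/6 + 4·8/27 + 5·25/54
 = 4/27 + 1/2 + 32/27 + 125/54
 = 112/27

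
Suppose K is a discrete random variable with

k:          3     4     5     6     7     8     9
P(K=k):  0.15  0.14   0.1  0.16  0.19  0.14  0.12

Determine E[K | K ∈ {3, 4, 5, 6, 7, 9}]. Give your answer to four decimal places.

5.6744

P(K ∈ {3, 4, 5, 6, 7, 9}) = 0.15 + 0.14 + 0.1 + 0.16 + 0.19 + 0.12 = 0.86.
E[K | K ∈ {3, 4, 5, 6, 7, 9}] = [3·0.15 + 4·0.14 + 5·0.1 + 6·0.16 + 7·0.19 + 9·0.12] / 0.86
 = 4.88 / 0.86
 = 244/43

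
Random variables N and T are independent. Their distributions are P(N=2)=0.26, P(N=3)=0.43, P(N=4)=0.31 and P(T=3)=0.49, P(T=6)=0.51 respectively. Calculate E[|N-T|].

1.7838

E[|N-T|] = Σ_n Σ_t |n-t| · P(N=n)P(T=t)
 = 1·0.1274 + 4·0.1326 + 0·0.2107 + 3·0.2193 + 1·0.1519 + 2·0.1581
 = 0.1274 + 0.5304 + 0 + 0.6579 + 0.1519 + 0.3162
 = 1.7838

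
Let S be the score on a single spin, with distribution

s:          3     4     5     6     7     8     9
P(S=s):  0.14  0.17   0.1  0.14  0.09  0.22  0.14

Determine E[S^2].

41.35

E[S^2] = Σ s^2·P(S=s)
 = 9·0.14 + 16·0.17 + 25·0.1 + 36·0.14 + 49·0.09 + 64·0.22 + 81·0.14
 = 1.26 + 2.72 + 2.5 + 5.04 + 4.41 + 14.08 + 11.34
 = 41.35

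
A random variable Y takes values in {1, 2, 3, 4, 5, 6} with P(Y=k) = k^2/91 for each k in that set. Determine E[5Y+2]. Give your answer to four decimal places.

E[5Y+2] = Σ (5y+2)·P(Y=y)
 = 7·1/91 + 12·4/91 + 17·9/91 + 22·16/91 + 27·25/91 + 32·36/91
 = 1/13 + 48/91 + 153/91 + 352/91 + 675/91 + 1152/91
 = 341/13

26.2308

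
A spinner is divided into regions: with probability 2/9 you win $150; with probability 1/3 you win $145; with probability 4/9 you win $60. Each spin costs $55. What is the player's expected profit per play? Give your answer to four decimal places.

E[payout] = 150·2/9 + 145·1/3 + 60·4/9
 = 100/3 + 145/3 + 80/3
 = 325/3
Net = 325/3 - 55 = 160/3

53.3333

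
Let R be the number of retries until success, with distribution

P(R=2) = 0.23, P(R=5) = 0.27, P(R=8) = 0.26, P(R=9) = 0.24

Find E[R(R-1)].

37.7

E[R(R-1)] = Σ r(r-1)·P(R=r)
 = 2·0.23 + 20·0.27 + 56·0.26 + 72·0.24
 = 0.46 + 5.4 + 14.56 + 17.28
 = 37.7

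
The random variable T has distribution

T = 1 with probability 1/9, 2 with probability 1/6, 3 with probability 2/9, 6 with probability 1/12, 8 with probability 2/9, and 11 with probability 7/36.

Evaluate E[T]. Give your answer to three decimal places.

E[T] = Σ t·P(T=t)
 = 1·1/9 + 2·1/6 + 3·2/9 + 6·1/12 + 8·2/9 + 11·7/36
 = 1/9 + 1/3 + 2/3 + 1/2 + 16/9 + 77/36
 = 199/36

5.528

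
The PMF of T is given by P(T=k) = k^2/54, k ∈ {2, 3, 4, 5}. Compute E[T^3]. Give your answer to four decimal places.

E[T^3] = Σ t^3·P(T=t)
 = 8·2/27 + 27·1/6 + 64·8/27 + 125·25/54
 = 16/27 + 9/2 + 512/27 + 3125/54
 = 2212/27

81.9259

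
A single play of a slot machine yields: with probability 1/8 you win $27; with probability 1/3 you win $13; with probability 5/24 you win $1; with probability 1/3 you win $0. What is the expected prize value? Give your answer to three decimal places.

E[payout] = 27·1/8 + 13·1/3 + 1·5/24 + 0·1/3
 = 27/8 + 13/3 + 5/24 + 0
 = 95/12

7.917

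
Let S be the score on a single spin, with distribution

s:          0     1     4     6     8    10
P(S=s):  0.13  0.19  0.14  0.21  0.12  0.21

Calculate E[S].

5.07

E[S] = Σ s·P(S=s)
 = 0·0.13 + 1·0.19 + 4·0.14 + 6·0.21 + 8·0.12 + 10·0.21
 = 0 + 0.19 + 0.56 + 1.26 + 0.96 + 2.1
 = 5.07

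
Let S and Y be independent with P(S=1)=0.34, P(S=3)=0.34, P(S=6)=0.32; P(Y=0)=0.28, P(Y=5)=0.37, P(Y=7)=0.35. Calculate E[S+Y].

7.58

E[S+Y] = Σ_s Σ_y (s+y) · P(S=s)P(Y=y)
 = 1·0.0952 + 6·0.1258 + 8·0.119 + 3·0.0952 + 8·0.1258 + 10·0.119 + 6·0.0896 + 11·0.1184 + 13·0.112
 = 0.0952 + 0.7548 + 0.952 + 0.2856 + 1.0064 + 1.19 + 0.5376 + 1.3024 + 1.456
 = 7.58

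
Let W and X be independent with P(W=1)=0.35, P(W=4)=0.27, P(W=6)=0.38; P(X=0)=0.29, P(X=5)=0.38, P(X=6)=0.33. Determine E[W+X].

7.59

E[W+X] = Σ_w Σ_x (w+x) · P(W=w)P(X=x)
 = 1·0.1015 + 6·0.133 + 7·0.1155 + 4·0.0783 + 9·0.1026 + 10·0.0891 + 6·0.1102 + 11·0.1444 + 12·0.1254
 = 0.1015 + 0.798 + 0.8085 + 0.3132 + 0.9234 + 0.891 + 0.6612 + 1.5884 + 1.5048
 = 7.59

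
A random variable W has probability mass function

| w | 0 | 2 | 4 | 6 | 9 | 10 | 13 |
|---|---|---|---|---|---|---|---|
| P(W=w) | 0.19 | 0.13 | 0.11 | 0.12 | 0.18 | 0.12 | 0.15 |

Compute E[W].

E[W] = Σ w·P(W=w)
 = 0·0.19 + 2·0.13 + 4·0.11 + 6·0.12 + 9·0.18 + 10·0.12 + 13·0.15
 = 0 + 0.26 + 0.44 + 0.72 + 1.62 + 1.2 + 1.95
 = 6.19

6.19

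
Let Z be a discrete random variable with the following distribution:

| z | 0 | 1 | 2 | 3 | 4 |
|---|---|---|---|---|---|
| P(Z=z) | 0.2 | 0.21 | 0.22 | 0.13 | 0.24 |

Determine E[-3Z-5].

-11

E[-3Z-5] = Σ (-3z-5)·P(Z=z)
 = (-5)·0.2 + (-8)·0.21 + (-11)·0.22 + (-14)·0.13 + (-17)·0.24
 = (-1) + (-1.68) + (-2.42) + (-1.82) + (-4.08)
 = -11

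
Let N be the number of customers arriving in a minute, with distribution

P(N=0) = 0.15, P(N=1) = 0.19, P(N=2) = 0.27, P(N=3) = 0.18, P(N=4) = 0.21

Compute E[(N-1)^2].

E[(N-1)^2] = Σ (n-1)^2·P(N=n)
 = 1·0.15 + 0·0.19 + 1·0.27 + 4·0.18 + 9·0.21
 = 0.15 + 0 + 0.27 + 0.72 + 1.89
 = 3.03

3.03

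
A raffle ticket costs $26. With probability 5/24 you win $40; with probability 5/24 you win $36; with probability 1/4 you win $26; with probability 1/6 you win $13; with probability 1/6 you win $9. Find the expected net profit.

E[payout] = 40·5/24 + 36·5/24 + 26·1/4 + 13·1/6 + 9·1/6
 = 25/3 + 15/2 + 13/2 + 13/6 + 3/2
 = 26
Net = 26 - 26 = 0

0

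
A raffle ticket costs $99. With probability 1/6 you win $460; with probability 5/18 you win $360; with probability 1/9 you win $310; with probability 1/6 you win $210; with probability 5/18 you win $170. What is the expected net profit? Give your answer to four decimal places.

E[payout] = 460·1/6 + 360·5/18 + 310·1/9 + 210·1/6 + 170·5/18
 = 230/3 + 100 + 310/9 + 35 + 425/9
 = 880/3
Net = 880/3 - 99 = 583/3

194.3333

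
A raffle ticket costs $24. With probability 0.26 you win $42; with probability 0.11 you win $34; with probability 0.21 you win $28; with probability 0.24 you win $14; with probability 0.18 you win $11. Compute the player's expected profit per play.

1.88

E[payout] = 42·0.26 + 34·0.11 + 28·0.21 + 14·0.24 + 11·0.18
 = 10.92 + 3.74 + 5.88 + 3.36 + 1.98
 = 25.88
Net = 25.88 - 24 = 1.88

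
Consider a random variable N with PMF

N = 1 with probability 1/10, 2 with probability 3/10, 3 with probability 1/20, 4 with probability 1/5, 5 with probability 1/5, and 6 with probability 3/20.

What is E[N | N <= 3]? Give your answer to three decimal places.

1.889

P(N <= 3) = 1/10 + 3/10 + 1/20 = 9/20.
E[N | N <= 3] = [1·1/10 + 2·3/10 + 3·1/20] / (9/20)
 = 17/20 / (9/20)
 = 17/9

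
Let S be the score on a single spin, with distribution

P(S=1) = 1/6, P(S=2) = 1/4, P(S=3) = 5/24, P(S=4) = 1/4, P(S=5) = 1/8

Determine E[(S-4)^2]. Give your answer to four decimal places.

E[(S-4)^2] = Σ (s-4)^2·P(S=s)
 = 9·1/6 + 4·1/4 + 1·5/24 + 0·1/4 + 1·1/8
 = 3/2 + 1 + 5/24 + 0 + 1/8
 = 17/6

2.8333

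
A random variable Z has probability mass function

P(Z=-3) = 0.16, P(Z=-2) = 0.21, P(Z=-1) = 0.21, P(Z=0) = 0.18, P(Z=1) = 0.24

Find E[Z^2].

2.73

E[Z^2] = Σ z^2·P(Z=z)
 = 9·0.16 + 4·0.21 + 1·0.21 + 0·0.18 + 1·0.24
 = 1.44 + 0.84 + 0.21 + 0 + 0.24
 = 2.73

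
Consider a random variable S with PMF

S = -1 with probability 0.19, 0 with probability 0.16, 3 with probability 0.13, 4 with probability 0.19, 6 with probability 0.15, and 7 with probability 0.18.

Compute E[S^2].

E[S^2] = Σ s^2·P(S=s)
 = 1·0.19 + 0·0.16 + 9·0.13 + 16·0.19 + 36·0.15 + 49·0.18
 = 0.19 + 0 + 1.17 + 3.04 + 5.4 + 8.82
 = 18.62

18.62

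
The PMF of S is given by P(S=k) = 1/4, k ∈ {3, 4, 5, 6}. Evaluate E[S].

E[S] = Σ s·P(S=s)
 = 3·1/4 + 4·1/4 + 5·1/4 + 6·1/4
 = 3/4 + 1 + 5/4 + 3/2
 = 9/2

4.5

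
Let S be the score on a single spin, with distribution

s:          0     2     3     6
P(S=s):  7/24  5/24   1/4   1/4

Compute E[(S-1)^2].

7.75

E[(S-1)^2] = Σ (s-1)^2·P(S=s)
 = 1·7/24 + 1·5/24 + 4·1/4 + 25·1/4
 = 7/24 + 5/24 + 1 + 25/4
 = 31/4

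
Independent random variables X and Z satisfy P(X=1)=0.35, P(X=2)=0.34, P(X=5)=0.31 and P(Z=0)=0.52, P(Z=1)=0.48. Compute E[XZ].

1.2384

E[XZ] = Σ_x Σ_z xz · P(X=x)P(Z=z)
 = 0·0.182 + 1·0.168 + 0·0.1768 + 2·0.1632 + 0·0.1612 + 5·0.1488
 = 0 + 0.168 + 0 + 0.3264 + 0 + 0.744
 = 1.2384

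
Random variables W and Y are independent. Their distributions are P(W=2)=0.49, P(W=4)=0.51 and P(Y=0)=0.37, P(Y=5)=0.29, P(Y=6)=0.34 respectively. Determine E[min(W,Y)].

1.9026

E[min(W,Y)] = Σ_w Σ_y min(w,y) · P(W=w)P(Y=y)
 = 0·0.1813 + 2·0.1421 + 2·0.1666 + 0·0.1887 + 4·0.1479 + 4·0.1734
 = 0 + 0.2842 + 0.3332 + 0 + 0.5916 + 0.6936
 = 1.9026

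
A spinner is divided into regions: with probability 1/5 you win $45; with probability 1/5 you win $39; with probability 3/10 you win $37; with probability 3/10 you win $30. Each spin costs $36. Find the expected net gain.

E[payout] = 45·1/5 + 39·1/5 + 37·3/10 + 30·3/10
 = 9 + 39/5 + 111/10 + 9
 = 369/10
Net = 369/10 - 36 = 9/10

0.9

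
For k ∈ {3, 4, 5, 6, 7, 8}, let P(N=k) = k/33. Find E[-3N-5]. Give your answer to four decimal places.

E[-3N-5] = Σ (-3n-5)·P(N=n)
 = (-14)·1/11 + (-17)·4/33 + (-20)·5/33 + (-23)·2/11 + (-26)·7/33 + (-29)·8/33
 = (-14/11) + (-68/33) + (-100/33) + (-46/11) + (-182/33) + (-232/33)
 = -254/11

-23.0909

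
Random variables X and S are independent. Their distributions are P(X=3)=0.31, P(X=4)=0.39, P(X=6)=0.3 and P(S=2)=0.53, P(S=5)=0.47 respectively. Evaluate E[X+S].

E[X+S] = Σ_x Σ_s (x+s) · P(X=x)P(S=s)
 = 5·0.1643 + 8·0.1457 + 6·0.2067 + 9·0.1833 + 8·0.159 + 11·0.141
 = 0.8215 + 1.1656 + 1.2402 + 1.6497 + 1.272 + 1.551
 = 7.7

7.7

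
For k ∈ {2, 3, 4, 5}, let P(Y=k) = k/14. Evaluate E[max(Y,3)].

E[max(Y,3)] = Σ max(y,3)·P(Y=y)
 = 3·1/7 + 3·3/14 + 4·2/7 + 5·5/14
 = 3/7 + 9/14 + 8/7 + 25/14
 = 4

4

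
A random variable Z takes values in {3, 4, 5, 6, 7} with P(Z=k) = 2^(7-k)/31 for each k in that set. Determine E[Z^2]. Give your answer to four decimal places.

E[Z^2] = Σ z^2·P(Z=z)
 = 9·16/31 + 16·8/31 + 25·4/31 + 36·2/31 + 49·1/31
 = 144/31 + 128/31 + 100/31 + 72/31 + 49/31
 = 493/31

15.9032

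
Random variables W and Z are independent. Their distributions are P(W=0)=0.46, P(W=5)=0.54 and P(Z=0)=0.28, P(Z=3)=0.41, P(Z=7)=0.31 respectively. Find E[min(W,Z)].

E[min(W,Z)] = Σ_w Σ_z min(w,z) · P(W=w)P(Z=z)
 = 0·0.1288 + 0·0.1886 + 0·0.1426 + 0·0.1512 + 3·0.2214 + 5·0.1674
 = 0 + 0 + 0 + 0 + 0.6642 + 0.837
 = 1.5012

1.5012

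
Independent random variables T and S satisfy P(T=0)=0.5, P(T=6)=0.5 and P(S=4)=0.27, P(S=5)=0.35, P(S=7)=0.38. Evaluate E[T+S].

8.49

E[T+S] = Σ_t Σ_s (t+s) · P(T=t)P(S=s)
 = 4·0.135 + 5·0.175 + 7·0.19 + 10·0.135 + 11·0.175 + 13·0.19
 = 0.54 + 0.875 + 1.33 + 1.35 + 1.925 + 2.47
 = 8.49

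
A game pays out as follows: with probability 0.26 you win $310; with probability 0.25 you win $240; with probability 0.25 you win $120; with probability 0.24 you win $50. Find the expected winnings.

E[payout] = 310·0.26 + 240·0.25 + 120·0.25 + 50·0.24
 = 80.6 + 60 + 30 + 12
 = 182.6

182.6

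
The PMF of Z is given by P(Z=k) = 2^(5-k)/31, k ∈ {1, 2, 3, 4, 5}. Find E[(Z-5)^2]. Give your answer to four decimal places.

11.1613

E[(Z-5)^2] = Σ (z-5)^2·P(Z=z)
 = 16·16/31 + 9·8/31 + 4·4/31 + 1·2/31 + 0·1/31
 = 256/31 + 72/31 + 16/31 + 2/31 + 0
 = 346/31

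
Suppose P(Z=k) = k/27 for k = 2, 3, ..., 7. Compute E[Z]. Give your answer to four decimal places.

5.1481

E[Z] = Σ z·P(Z=z)
 = 2·2/27 + 3·1/9 + 4·4/27 + 5·5/27 + 6·2/9 + 7·7/27
 = 4/27 + 1/3 + 16/27 + 25/27 + 4/3 + 49/27
 = 139/27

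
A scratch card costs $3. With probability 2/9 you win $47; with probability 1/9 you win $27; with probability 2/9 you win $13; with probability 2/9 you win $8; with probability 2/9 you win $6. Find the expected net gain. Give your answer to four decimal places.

16.4444

E[payout] = 47·2/9 + 27·1/9 + 13·2/9 + 8·2/9 + 6·2/9
 = 94/9 + 3 + 26/9 + 16/9 + 4/3
 = 175/9
Net = 175/9 - 3 = 148/9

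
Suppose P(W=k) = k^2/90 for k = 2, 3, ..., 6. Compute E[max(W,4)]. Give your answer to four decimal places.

5.0778

E[max(W,4)] = Σ max(w,4)·P(W=w)
 = 4·2/45 + 4·1/10 + 4·8/45 + 5·5/18 + 6·2/5
 = 8/45 + 2/5 + 32/45 + 25/18 + 12/5
 = 457/90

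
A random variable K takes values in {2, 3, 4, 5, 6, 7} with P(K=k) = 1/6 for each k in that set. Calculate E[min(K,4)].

E[min(K,4)] = Σ min(k,4)·P(K=k)
 = 2·1/6 + 3·1/6 + 4·1/6 + 4·1/6 + 4·1/6 + 4·1/6
 = 1/3 + 1/2 + 2/3 + 2/3 + 2/3 + 2/3
 = 7/2

3.5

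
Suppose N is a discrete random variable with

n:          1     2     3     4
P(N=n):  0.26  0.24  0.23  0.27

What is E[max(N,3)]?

3.27

E[max(N,3)] = Σ max(n,3)·P(N=n)
 = 3·0.26 + 3·0.24 + 3·0.23 + 4·0.27
 = 0.78 + 0.72 + 0.69 + 1.08
 = 3.27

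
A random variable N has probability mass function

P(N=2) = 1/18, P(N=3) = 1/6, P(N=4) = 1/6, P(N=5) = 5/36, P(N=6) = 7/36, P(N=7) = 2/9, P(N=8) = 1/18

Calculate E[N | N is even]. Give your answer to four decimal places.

P(N is even) = 1/18 + 1/6 + 7/36 + 1/18 = 17/36.
E[N | N is even] = [2·1/18 + 4·1/6 + 6·7/36 + 8·1/18] / (17/36)
 = 43/18 / (17/36)
 = 86/17

5.0588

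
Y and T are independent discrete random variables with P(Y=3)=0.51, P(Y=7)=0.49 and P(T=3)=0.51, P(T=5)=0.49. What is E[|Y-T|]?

1.9796

E[|Y-T|] = Σ_y Σ_t |y-t| · P(Y=y)P(T=t)
 = 0·0.2601 + 2·0.2499 + 4·0.2499 + 2·0.2401
 = 0 + 0.4998 + 0.9996 + 0.4802
 = 1.9796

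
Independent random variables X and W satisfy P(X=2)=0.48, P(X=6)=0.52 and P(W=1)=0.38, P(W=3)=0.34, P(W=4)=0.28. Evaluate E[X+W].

6.6

E[X+W] = Σ_x Σ_w (x+w) · P(X=x)P(W=w)
 = 3·0.1824 + 5·0.1632 + 6·0.1344 + 7·0.1976 + 9·0.1768 + 10·0.1456
 = 0.5472 + 0.816 + 0.8064 + 1.3832 + 1.5912 + 1.456
 = 6.6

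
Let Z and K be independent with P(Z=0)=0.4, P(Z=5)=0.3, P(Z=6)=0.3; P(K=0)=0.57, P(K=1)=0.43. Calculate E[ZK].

E[ZK] = Σ_z Σ_k zk · P(Z=z)P(K=k)
 = 0·0.228 + 0·0.172 + 0·0.171 + 5·0.129 + 0·0.171 + 6·0.129
 = 0 + 0 + 0 + 0.645 + 0 + 0.774
 = 1.419

1.419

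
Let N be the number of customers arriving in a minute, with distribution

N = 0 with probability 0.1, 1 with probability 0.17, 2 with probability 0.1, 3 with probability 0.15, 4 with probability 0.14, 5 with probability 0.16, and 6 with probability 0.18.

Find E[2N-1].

E[2N-1] = Σ (2n-1)·P(N=n)
 = (-1)·0.1 + 1·0.17 + 3·0.1 + 5·0.15 + 7·0.14 + 9·0.16 + 11·0.18
 = (-0.1) + 0.17 + 0.3 + 0.75 + 0.98 + 1.44 + 1.98
 = 5.52

5.52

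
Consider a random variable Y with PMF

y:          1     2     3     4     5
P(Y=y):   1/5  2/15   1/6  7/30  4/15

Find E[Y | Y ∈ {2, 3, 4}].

P(Y ∈ {2, 3, 4}) = 2/15 + 1/6 + 7/30 = 8/15.
E[Y | Y ∈ {2, 3, 4}] = [2·2/15 + 3·1/6 + 4·7/30] / (8/15)
 = 17/10 / (8/15)
 = 51/16

3.1875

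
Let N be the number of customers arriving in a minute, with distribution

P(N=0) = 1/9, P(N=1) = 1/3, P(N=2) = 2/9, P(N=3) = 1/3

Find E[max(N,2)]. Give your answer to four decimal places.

2.3333

E[max(N,2)] = Σ max(n,2)·P(N=n)
 = 2·1/9 + 2·1/3 + 2·2/9 + 3·1/3
 = 2/9 + 2/3 + 4/9 + 1
 = 7/3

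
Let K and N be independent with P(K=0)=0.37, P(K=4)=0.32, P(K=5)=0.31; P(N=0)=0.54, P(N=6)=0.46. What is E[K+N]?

5.59

E[K+N] = Σ_k Σ_n (k+n) · P(K=k)P(N=n)
 = 0·0.1998 + 6·0.1702 + 4·0.1728 + 10·0.1472 + 5·0.1674 + 11·0.1426
 = 0 + 1.0212 + 0.6912 + 1.472 + 0.837 + 1.5686
 = 5.59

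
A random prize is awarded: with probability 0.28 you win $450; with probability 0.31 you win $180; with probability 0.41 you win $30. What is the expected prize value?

E[payout] = 450·0.28 + 180·0.31 + 30·0.41
 = 126 + 55.8 + 12.3
 = 194.1

194.1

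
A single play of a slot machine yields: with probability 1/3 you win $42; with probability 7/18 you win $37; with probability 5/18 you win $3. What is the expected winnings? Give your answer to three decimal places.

29.222

E[payout] = 42·1/3 + 37·7/18 + 3·5/18
 = 14 + 259/18 + 5/6
 = 263/9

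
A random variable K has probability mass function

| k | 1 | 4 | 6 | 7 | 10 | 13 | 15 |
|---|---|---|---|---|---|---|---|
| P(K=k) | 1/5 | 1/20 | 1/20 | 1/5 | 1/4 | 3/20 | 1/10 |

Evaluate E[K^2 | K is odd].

P(K is odd) = 1/5 + 1/5 + 3/20 + 1/10 = 13/20.
E[K^2 | K is odd] = [1·1/5 + 49·1/5 + 169·3/20 + 225·1/10] / (13/20)
 = 1157/20 / (13/20)
 = 89

89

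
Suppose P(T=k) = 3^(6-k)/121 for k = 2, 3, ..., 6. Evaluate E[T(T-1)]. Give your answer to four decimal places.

4.3140

E[T(T-1)] = Σ t(t-1)·P(T=t)
 = 2·81/121 + 6·27/121 + 12·9/121 + 20·3/121 + 30·1/121
 = 162/121 + 162/121 + 108/121 + 60/121 + 30/121
 = 522/121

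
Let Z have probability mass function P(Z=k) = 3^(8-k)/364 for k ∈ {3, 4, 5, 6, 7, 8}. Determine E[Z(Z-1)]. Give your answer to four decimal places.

9.4011

E[Z(Z-1)] = Σ z(z-1)·P(Z=z)
 = 6·243/364 + 12·81/364 + 20·27/364 + 30·9/364 + 42·3/364 + 56·1/364
 = 729/182 + 243/91 + 135/91 + 135/182 + 9/26 + 2/13
 = 1711/182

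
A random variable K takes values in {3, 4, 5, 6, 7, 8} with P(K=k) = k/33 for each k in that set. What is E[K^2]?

39

E[K^2] = Σ k^2·P(K=k)
 = 9·1/11 + 16·4/33 + 25·5/33 + 36·2/11 + 49·7/33 + 64·8/33
 = 9/11 + 64/33 + 125/33 + 72/11 + 343/33 + 512/33
 = 39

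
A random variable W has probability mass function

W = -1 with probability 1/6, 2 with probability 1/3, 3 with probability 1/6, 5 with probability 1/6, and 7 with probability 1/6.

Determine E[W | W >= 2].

3.8

P(W >= 2) = 1/3 + 1/6 + 1/6 + 1/6 = 5/6.
E[W | W >= 2] = [2·1/3 + 3·1/6 + 5·1/6 + 7·1/6] / (5/6)
 = 19/6 / (5/6)
 = 19/5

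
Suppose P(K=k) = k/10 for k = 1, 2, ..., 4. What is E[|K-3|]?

E[|K-3|] = Σ |k-3|·P(K=k)
 = 2·1/10 + 1·1/5 + 0·3/10 + 1·2/5
 = 1/5 + 1/5 + 0 + 2/5
 = 4/5

0.8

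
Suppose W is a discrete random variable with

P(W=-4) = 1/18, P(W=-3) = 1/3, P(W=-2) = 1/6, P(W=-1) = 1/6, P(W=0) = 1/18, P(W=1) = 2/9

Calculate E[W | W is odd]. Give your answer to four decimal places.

-1.3077

P(W is odd) = 1/3 + 1/6 + 2/9 = 13/18.
E[W | W is odd] = [(-3)·1/3 + (-1)·1/6 + 1·2/9] / (13/18)
 = -17/18 / (13/18)
 = -17/13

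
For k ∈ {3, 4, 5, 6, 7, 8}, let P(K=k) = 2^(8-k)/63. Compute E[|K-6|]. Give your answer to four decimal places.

2.2222

E[|K-6|] = Σ |k-6|·P(K=k)
 = 3·32/63 + 2·16/63 + 1·8/63 + 0·4/63 + 1·2/63 + 2·1/63
 = 32/21 + 32/63 + 8/63 + 0 + 2/63 + 2/63
 = 20/9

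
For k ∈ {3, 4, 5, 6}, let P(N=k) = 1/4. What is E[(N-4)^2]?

1.5

E[(N-4)^2] = Σ (n-4)^2·P(N=n)
 = 1·1/4 + 0·1/4 + 1·1/4 + 4·1/4
 = 1/4 + 0 + 1/4 + 1
 = 3/2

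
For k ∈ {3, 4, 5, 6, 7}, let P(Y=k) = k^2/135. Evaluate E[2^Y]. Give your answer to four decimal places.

E[2^Y] = Σ 2^y·P(Y=y)
 = 8·1/15 + 16·16/135 + 32·5/27 + 64·4/15 + 128·49/135
 = 8/15 + 256/135 + 160/27 + 256/15 + 6272/135
 = 9704/135

71.8815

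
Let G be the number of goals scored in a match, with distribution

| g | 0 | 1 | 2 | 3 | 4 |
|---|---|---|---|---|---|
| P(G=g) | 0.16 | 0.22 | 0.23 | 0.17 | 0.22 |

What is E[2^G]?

E[2^G] = Σ 2^g·P(G=g)
 = 1·0.16 + 2·0.22 + 4·0.23 + 8·0.17 + 16·0.22
 = 0.16 + 0.44 + 0.92 + 1.36 + 3.52
 = 6.4

6.4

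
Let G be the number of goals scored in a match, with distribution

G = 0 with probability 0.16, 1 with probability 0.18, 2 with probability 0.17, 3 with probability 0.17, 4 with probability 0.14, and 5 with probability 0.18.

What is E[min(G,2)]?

E[min(G,2)] = Σ min(g,2)·P(G=g)
 = 0·0.16 + 1·0.18 + 2·0.17 + 2·0.17 + 2·0.14 + 2·0.18
 = 0 + 0.18 + 0.34 + 0.34 + 0.28 + 0.36
 = 1.5

1.5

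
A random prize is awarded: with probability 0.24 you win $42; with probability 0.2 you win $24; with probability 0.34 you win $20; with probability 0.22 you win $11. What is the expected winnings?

24.1

E[payout] = 42·0.24 + 24·0.2 + 20·0.34 + 11·0.22
 = 10.08 + 4.8 + 6.8 + 2.42
 = 24.1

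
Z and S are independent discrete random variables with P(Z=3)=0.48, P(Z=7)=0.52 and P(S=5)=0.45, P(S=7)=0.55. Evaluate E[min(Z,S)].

E[min(Z,S)] = Σ_z Σ_s min(z,s) · P(Z=z)P(S=s)
 = 3·0.216 + 3·0.264 + 5·0.234 + 7·0.286
 = 0.648 + 0.792 + 1.17 + 2.002
 = 4.612

4.612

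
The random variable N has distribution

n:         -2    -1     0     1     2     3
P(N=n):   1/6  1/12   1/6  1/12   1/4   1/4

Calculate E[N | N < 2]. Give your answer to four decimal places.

P(N < 2) = 1/6 + 1/12 + 1/6 + 1/12 = 1/2.
E[N | N < 2] = [(-2)·1/6 + (-1)·1/12 + 0·1/6 + 1·1/12] / (1/2)
 = -1/3 / (1/2)
 = -2/3

-0.6667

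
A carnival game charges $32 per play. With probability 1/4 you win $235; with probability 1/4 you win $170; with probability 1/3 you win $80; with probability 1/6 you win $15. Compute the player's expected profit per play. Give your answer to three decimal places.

E[payout] = 235·1/4 + 170·1/4 + 80·1/3 + 15·1/6
 = 235/4 + 85/2 + 80/3 + 5/2
 = 1565/12
Net = 1565/12 - 32 = 1181/12

98.417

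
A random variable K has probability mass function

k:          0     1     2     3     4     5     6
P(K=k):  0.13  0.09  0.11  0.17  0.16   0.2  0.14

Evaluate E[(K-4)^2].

4.26

E[(K-4)^2] = Σ (k-4)^2·P(K=k)
 = 16·0.13 + 9·0.09 + 4·0.11 + 1·0.17 + 0·0.16 + 1·0.2 + 4·0.14
 = 2.08 + 0.81 + 0.44 + 0.17 + 0 + 0.2 + 0.56
 = 4.26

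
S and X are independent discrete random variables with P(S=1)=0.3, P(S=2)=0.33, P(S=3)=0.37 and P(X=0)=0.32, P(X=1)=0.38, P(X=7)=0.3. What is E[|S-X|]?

E[|S-X|] = Σ_s Σ_x |s-x| · P(S=s)P(X=x)
 = 1·0.096 + 0·0.114 + 6·0.09 + 2·0.1056 + 1·0.1254 + 5·0.099 + 3·0.1184 + 2·0.1406 + 4·0.111
 = 0.096 + 0 + 0.54 + 0.2112 + 0.1254 + 0.495 + 0.3552 + 0.2812 + 0.444
 = 2.548

2.548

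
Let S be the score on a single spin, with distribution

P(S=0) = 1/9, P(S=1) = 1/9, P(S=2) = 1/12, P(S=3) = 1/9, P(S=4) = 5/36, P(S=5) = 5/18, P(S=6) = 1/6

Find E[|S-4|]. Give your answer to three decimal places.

1.667

E[|S-4|] = Σ |s-4|·P(S=s)
 = 4·1/9 + 3·1/9 + 2·1/12 + 1·1/9 + 0·5/36 + 1·5/18 + 2·1/6
 = 4/9 + 1/3 + 1/6 + 1/9 + 0 + 5/18 + 1/3
 = 5/3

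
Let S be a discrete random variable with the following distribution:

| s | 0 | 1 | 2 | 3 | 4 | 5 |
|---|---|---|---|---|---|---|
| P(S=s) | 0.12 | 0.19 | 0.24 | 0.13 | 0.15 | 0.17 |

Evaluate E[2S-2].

E[2S-2] = Σ (2s-2)·P(S=s)
 = (-2)·0.12 + 0·0.19 + 2·0.24 + 4·0.13 + 6·0.15 + 8·0.17
 = (-0.24) + 0 + 0.48 + 0.52 + 0.9 + 1.36
 = 3.02

3.02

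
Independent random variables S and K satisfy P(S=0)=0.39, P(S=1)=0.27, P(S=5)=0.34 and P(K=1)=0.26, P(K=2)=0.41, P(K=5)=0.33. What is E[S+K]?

E[S+K] = Σ_s Σ_k (s+k) · P(S=s)P(K=k)
 = 1·0.1014 + 2·0.1599 + 5·0.1287 + 2·0.0702 + 3·0.1107 + 6·0.0891 + 6·0.0884 + 7·0.1394 + 10·0.1122
 = 0.1014 + 0.3198 + 0.6435 + 0.1404 + 0.3321 + 0.5346 + 0.5304 + 0.9758 + 1.122
 = 4.7

4.7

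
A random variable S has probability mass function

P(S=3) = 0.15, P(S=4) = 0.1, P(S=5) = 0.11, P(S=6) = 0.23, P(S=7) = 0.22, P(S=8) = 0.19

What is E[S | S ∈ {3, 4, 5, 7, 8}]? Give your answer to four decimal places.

P(S ∈ {3, 4, 5, 7, 8}) = 0.15 + 0.1 + 0.11 + 0.22 + 0.19 = 0.77.
E[S | S ∈ {3, 4, 5, 7, 8}] = [3·0.15 + 4·0.1 + 5·0.11 + 7·0.22 + 8·0.19] / 0.77
 = 4.46 / 0.77
 = 446/77

5.7922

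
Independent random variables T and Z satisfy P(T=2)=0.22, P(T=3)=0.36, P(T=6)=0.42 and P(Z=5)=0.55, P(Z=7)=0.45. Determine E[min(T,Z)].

3.809

E[min(T,Z)] = Σ_t Σ_z min(t,z) · P(T=t)P(Z=z)
 = 2·0.121 + 2·0.099 + 3·0.198 + 3·0.162 + 5·0.231 + 6·0.189
 = 0.242 + 0.198 + 0.594 + 0.486 + 1.155 + 1.134
 = 3.809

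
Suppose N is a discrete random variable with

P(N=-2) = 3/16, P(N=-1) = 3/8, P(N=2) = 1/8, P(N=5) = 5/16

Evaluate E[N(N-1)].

E[N(N-1)] = Σ n(n-1)·P(N=n)
 = 6·3/16 + 2·3/8 + 2·1/8 + 20·5/16
 = 9/8 + 3/4 + 1/4 + 25/4
 = 67/8

8.375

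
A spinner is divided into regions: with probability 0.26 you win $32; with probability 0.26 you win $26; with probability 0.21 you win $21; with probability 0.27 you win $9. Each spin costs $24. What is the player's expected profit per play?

E[payout] = 32·0.26 + 26·0.26 + 21·0.21 + 9·0.27
 = 8.32 + 6.76 + 4.41 + 2.43
 = 21.92
Net = 21.92 - 24 = -2.08

-2.08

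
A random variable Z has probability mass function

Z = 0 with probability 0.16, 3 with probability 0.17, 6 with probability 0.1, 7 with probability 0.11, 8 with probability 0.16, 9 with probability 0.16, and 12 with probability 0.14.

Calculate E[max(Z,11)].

E[max(Z,11)] = Σ max(z,11)·P(Z=z)
 = 11·0.16 + 11·0.17 + 11·0.1 + 11·0.11 + 11·0.16 + 11·0.16 + 12·0.14
 = 1.76 + 1.87 + 1.1 + 1.21 + 1.76 + 1.76 + 1.68
 = 11.14

11.14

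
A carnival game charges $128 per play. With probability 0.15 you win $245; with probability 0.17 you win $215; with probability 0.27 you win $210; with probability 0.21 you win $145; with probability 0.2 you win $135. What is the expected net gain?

E[payout] = 245·0.15 + 215·0.17 + 210·0.27 + 145·0.21 + 135·0.2
 = 36.75 + 36.55 + 56.7 + 30.45 + 27
 = 187.45
Net = 187.45 - 128 = 59.45

59.45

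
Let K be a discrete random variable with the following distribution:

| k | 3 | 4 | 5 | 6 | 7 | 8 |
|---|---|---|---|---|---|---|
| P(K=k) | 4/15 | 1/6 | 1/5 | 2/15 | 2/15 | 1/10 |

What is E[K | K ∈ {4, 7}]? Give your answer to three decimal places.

P(K ∈ {4, 7}) = 1/6 + 2/15 = 3/10.
E[K | K ∈ {4, 7}] = [4·1/6 + 7·2/15] / (3/10)
 = 8/5 / (3/10)
 = 16/3

5.333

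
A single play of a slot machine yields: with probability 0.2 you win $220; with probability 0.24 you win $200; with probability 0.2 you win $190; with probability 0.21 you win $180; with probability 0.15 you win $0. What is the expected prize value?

E[payout] = 220·0.2 + 200·0.24 + 190·0.2 + 180·0.21 + 0·0.15
 = 44 + 48 + 38 + 37.8 + 0
 = 167.8

167.8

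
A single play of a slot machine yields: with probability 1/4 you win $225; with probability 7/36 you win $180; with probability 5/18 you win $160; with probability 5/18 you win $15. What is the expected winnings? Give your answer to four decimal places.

139.8611

E[payout] = 225·1/4 + 180·7/36 + 160·5/18 + 15·5/18
 = 225/4 + 35 + 400/9 + 25/6
 = 5035/36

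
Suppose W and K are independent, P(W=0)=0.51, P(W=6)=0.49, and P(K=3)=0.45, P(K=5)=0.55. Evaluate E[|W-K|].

E[|W-K|] = Σ_w Σ_k |w-k| · P(W=w)P(K=k)
 = 3·0.2295 + 5·0.2805 + 3·0.2205 + 1·0.2695
 = 0.6885 + 1.4025 + 0.6615 + 0.2695
 = 3.022

3.022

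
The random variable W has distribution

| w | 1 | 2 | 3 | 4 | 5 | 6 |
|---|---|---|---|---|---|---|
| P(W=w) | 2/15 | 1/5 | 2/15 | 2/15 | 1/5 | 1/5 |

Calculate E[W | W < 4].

2

P(W < 4) = 2/15 + 1/5 + 2/15 = 7/15.
E[W | W < 4] = [1·2/15 + 2·1/5 + 3·2/15] / (7/15)
 = 14/15 / (7/15)
 = 2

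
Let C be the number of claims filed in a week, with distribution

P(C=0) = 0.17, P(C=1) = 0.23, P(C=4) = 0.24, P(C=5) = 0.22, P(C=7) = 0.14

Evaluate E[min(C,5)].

E[min(C,5)] = Σ min(c,5)·P(C=c)
 = 0·0.17 + 1·0.23 + 4·0.24 + 5·0.22 + 5·0.14
 = 0 + 0.23 + 0.96 + 1.1 + 0.7
 = 2.99

2.99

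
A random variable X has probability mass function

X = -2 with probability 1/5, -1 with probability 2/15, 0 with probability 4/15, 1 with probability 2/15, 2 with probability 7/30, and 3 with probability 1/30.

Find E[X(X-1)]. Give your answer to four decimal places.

E[X(X-1)] = Σ x(x-1)·P(X=x)
 = 6·1/5 + 2·2/15 + 0·4/15 + 0·2/15 + 2·7/30 + 6·1/30
 = 6/5 + 4/15 + 0 + 0 + 7/15 + 1/5
 = 32/15

2.1333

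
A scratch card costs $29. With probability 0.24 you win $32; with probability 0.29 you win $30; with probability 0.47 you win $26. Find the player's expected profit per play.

-0.4

E[payout] = 32·0.24 + 30·0.29 + 26·0.47
 = 7.68 + 8.7 + 12.22
 = 28.6
Net = 28.6 - 29 = -0.4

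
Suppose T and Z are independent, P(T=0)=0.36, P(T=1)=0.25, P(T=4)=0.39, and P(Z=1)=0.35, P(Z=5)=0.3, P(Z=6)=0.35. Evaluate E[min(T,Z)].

E[min(T,Z)] = Σ_t Σ_z min(t,z) · P(T=t)P(Z=z)
 = 0·0.126 + 0·0.108 + 0·0.126 + 1·0.0875 + 1·0.075 + 1·0.0875 + 1·0.1365 + 4·0.117 + 4·0.1365
 = 0 + 0 + 0 + 0.0875 + 0.075 + 0.0875 + 0.1365 + 0.468 + 0.546
 = 1.4005

1.4005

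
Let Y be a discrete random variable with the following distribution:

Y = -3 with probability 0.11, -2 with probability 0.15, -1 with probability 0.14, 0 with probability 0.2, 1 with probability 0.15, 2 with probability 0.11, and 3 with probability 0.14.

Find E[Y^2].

E[Y^2] = Σ y^2·P(Y=y)
 = 9·0.11 + 4·0.15 + 1·0.14 + 0·0.2 + 1·0.15 + 4·0.11 + 9·0.14
 = 0.99 + 0.6 + 0.14 + 0 + 0.15 + 0.44 + 1.26
 = 3.58

3.58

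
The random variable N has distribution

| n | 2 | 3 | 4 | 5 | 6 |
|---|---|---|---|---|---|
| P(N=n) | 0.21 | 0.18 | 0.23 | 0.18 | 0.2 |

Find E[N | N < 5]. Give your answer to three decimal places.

3.032

P(N < 5) = 0.21 + 0.18 + 0.23 = 0.62.
E[N | N < 5] = [2·0.21 + 3·0.18 + 4·0.23] / 0.62
 = 1.88 / 0.62
 = 94/31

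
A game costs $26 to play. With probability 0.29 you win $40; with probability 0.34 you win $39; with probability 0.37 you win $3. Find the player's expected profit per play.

-0.03

E[payout] = 40·0.29 + 39·0.34 + 3·0.37
 = 11.6 + 13.26 + 1.11
 = 25.97
Net = 25.97 - 26 = -0.03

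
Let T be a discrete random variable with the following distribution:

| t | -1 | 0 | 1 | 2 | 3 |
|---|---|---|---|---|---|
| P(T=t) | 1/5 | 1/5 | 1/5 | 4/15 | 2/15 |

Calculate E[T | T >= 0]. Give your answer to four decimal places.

P(T >= 0) = 1/5 + 1/5 + 4/15 + 2/15 = 4/5.
E[T | T >= 0] = [0·1/5 + 1·1/5 + 2·4/15 + 3·2/15] / (4/5)
 = 17/15 / (4/5)
 = 17/12

1.4167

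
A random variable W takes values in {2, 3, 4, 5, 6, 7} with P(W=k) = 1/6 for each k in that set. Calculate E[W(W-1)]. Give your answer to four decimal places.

18.6667

E[W(W-1)] = Σ w(w-1)·P(W=w)
 = 2·1/6 + 6·1/6 + 12·1/6 + 20·1/6 + 30·1/6 + 42·1/6
 = 1/3 + 1 + 2 + 10/3 + 5 + 7
 = 56/3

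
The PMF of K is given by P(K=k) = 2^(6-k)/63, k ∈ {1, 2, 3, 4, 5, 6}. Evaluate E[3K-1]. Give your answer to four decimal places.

4.7143

E[3K-1] = Σ (3k-1)·P(K=k)
 = 2·32/63 + 5·16/63 + 8·8/63 + 11·4/63 + 14·2/63 + 17·1/63
 = 64/63 + 80/63 + 64/63 + 44/63 + 4/9 + 17/63
 = 33/7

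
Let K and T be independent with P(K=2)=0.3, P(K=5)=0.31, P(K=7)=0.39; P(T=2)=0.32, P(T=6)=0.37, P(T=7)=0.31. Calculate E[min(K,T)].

E[min(K,T)] = Σ_k Σ_t min(k,t) · P(K=k)P(T=t)
 = 2·0.096 + 2·0.111 + 2·0.093 + 2·0.0992 + 5·0.1147 + 5·0.0961 + 2·0.1248 + 6·0.1443 + 7·0.1209
 = 0.192 + 0.222 + 0.186 + 0.1984 + 0.5735 + 0.4805 + 0.2496 + 0.8658 + 0.8463
 = 3.8141

3.8141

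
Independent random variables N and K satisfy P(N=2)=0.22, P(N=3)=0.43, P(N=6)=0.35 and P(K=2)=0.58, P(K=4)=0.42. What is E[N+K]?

E[N+K] = Σ_n Σ_k (n+k) · P(N=n)P(K=k)
 = 4·0.1276 + 6·0.0924 + 5·0.2494 + 7·0.1806 + 8·0.203 + 10·0.147
 = 0.5104 + 0.5544 + 1.247 + 1.2642 + 1.624 + 1.47
 = 6.67

6.67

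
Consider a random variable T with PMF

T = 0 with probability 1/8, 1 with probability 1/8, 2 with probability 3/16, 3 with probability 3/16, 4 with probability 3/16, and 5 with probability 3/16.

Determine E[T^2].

E[T^2] = Σ t^2·P(T=t)
 = 0·1/8 + 1·1/8 + 4·3/16 + 9·3/16 + 16·3/16 + 25·3/16
 = 0 + 1/8 + 3/4 + 27/16 + 3 + 75/16
 = 41/4

10.25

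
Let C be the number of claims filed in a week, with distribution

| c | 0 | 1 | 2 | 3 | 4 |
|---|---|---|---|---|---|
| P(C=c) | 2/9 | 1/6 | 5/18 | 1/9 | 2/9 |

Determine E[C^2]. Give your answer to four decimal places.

5.8333

E[C^2] = Σ c^2·P(C=c)
 = 0·2/9 + 1·1/6 + 4·5/18 + 9·1/9 + 16·2/9
 = 0 + 1/6 + 10/9 + 1 + 32/9
 = 35/6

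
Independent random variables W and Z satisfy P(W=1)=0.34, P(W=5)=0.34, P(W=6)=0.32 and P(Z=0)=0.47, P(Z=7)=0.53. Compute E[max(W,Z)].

5.5712

E[max(W,Z)] = Σ_w Σ_z max(w,z) · P(W=w)P(Z=z)
 = 1·0.1598 + 7·0.1802 + 5·0.1598 + 7·0.1802 + 6·0.1504 + 7·0.1696
 = 0.1598 + 1.2614 + 0.799 + 1.2614 + 0.9024 + 1.1872
 = 5.5712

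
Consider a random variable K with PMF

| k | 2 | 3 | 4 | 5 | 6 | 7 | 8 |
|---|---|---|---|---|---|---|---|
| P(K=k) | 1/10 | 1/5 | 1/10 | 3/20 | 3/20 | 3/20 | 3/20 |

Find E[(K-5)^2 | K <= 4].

4.5

P(K <= 4) = 1/10 + 1/5 + 1/10 = 2/5.
E[(K-5)^2 | K <= 4] = [9·1/10 + 4·1/5 + 1·1/10] / (2/5)
 = 9/5 / (2/5)
 = 9/2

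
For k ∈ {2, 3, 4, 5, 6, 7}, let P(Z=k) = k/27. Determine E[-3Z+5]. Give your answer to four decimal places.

E[-3Z+5] = Σ (-3z+5)·P(Z=z)
 = (-1)·2/27 + (-4)·1/9 + (-7)·4/27 + (-10)·5/27 + (-13)·2/9 + (-16)·7/27
 = (-2/27) + (-4/9) + (-28/27) + (-50/27) + (-26/9) + (-112/27)
 = -94/9

-10.4444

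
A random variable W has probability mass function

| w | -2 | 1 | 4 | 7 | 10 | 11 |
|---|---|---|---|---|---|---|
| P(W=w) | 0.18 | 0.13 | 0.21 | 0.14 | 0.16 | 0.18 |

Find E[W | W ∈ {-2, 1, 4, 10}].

3.25

P(W ∈ {-2, 1, 4, 10}) = 0.18 + 0.13 + 0.21 + 0.16 = 0.68.
E[W | W ∈ {-2, 1, 4, 10}] = [(-2)·0.18 + 1·0.13 + 4·0.21 + 10·0.16] / 0.68
 = 2.21 / 0.68
 = 13/4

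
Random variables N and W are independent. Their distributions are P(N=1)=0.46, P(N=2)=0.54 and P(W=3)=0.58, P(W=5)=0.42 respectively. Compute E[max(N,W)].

3.84

E[max(N,W)] = Σ_n Σ_w max(n,w) · P(N=n)P(W=w)
 = 3·0.2668 + 5·0.1932 + 3·0.3132 + 5·0.2268
 = 0.8004 + 0.966 + 0.9396 + 1.134
 = 3.84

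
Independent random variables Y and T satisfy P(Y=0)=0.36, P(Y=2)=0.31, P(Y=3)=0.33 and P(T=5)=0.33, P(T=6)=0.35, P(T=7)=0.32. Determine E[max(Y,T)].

E[max(Y,T)] = Σ_y Σ_t max(y,t) · P(Y=y)P(T=t)
 = 5·0.1188 + 6·0.126 + 7·0.1152 + 5·0.1023 + 6·0.1085 + 7·0.0992 + 5·0.1089 + 6·0.1155 + 7·0.1056
 = 0.594 + 0.756 + 0.8064 + 0.5115 + 0.651 + 0.6944 + 0.5445 + 0.693 + 0.7392
 = 5.99

5.99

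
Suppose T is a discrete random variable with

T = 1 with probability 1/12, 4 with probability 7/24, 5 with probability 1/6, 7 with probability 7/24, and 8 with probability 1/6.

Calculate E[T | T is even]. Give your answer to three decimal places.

5.455

P(T is even) = 7/24 + 1/6 = 11/24.
E[T | T is even] = [4·7/24 + 8·1/6] / (11/24)
 = 5/2 / (11/24)
 = 60/11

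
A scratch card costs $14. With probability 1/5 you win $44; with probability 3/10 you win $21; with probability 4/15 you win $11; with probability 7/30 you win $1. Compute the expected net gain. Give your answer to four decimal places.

4.2667

E[payout] = 44·1/5 + 21·3/10 + 11·4/15 + 1·7/30
 = 44/5 + 63/10 + 44/15 + 7/30
 = 274/15
Net = 274/15 - 14 = 64/15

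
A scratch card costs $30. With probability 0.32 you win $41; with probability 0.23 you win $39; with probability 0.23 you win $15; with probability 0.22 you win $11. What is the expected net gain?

-2.04

E[payout] = 41·0.32 + 39·0.23 + 15·0.23 + 11·0.22
 = 13.12 + 8.97 + 3.45 + 2.42
 = 27.96
Net = 27.96 - 30 = -2.04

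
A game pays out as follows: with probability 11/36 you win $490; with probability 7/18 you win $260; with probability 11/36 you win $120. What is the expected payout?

287.5

E[payout] = 490·11/36 + 260·7/18 + 120·11/36
 = 2695/18 + 910/9 + 110/3
 = 575/2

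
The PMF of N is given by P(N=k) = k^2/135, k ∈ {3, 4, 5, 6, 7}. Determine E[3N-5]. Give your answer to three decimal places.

12.222

E[3N-5] = Σ (3n-5)·P(N=n)
 = 4·1/15 + 7·16/135 + 10·5/27 + 13·4/15 + 16·49/135
 = 4/15 + 112/135 + 50/27 + 52/15 + 784/135
 = 110/9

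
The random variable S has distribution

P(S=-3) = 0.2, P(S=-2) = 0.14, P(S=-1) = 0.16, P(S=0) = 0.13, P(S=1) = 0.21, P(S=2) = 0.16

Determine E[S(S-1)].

3.88

E[S(S-1)] = Σ s(s-1)·P(S=s)
 = 12·0.2 + 6·0.14 + 2·0.16 + 0·0.13 + 0·0.21 + 2·0.16
 = 2.4 + 0.84 + 0.32 + 0 + 0 + 0.32
 = 3.88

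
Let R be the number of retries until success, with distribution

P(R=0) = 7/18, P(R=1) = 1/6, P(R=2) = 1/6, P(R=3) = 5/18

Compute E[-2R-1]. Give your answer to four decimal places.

-3.6667

E[-2R-1] = Σ (-2r-1)·P(R=r)
 = (-1)·7/18 + (-3)·1/6 + (-5)·1/6 + (-7)·5/18
 = (-7/18) + (-1/2) + (-5/6) + (-35/18)
 = -11/3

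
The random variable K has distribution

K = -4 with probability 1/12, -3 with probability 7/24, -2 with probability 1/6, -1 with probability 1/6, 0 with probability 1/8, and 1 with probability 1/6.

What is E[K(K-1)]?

E[K(K-1)] = Σ k(k-1)·P(K=k)
 = 20·1/12 + 12·7/24 + 6·1/6 + 2·1/6 + 0·1/8 + 0·1/6
 = 5/3 + 7/2 + 1 + 1/3 + 0 + 0
 = 13/2

6.5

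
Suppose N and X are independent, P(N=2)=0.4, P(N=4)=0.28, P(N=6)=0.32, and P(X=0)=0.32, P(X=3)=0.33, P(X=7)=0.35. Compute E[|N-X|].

E[|N-X|] = Σ_n Σ_x |n-x| · P(N=n)P(X=x)
 = 2·0.128 + 1·0.132 + 5·0.14 + 4·0.0896 + 1·0.0924 + 3·0.098 + 6·0.1024 + 3·0.1056 + 1·0.112
 = 0.256 + 0.132 + 0.7 + 0.3584 + 0.0924 + 0.294 + 0.6144 + 0.3168 + 0.112
 = 2.876

2.876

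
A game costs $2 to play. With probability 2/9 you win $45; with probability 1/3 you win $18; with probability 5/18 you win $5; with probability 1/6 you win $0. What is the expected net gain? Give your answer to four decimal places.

15.3889

E[payout] = 45·2/9 + 18·1/3 + 5·5/18 + 0·1/6
 = 10 + 6 + 25/18 + 0
 = 313/18
Net = 313/18 - 2 = 277/18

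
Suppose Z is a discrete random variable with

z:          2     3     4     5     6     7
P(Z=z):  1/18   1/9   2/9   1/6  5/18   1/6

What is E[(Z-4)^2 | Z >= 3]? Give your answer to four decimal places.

3.0588

P(Z >= 3) = 1/9 + 2/9 + 1/6 + 5/18 + 1/6 = 17/18.
E[(Z-4)^2 | Z >= 3] = [1·1/9 + 0·2/9 + 1·1/6 + 4·5/18 + 9·1/6] / (17/18)
 = 26/9 / (17/18)
 = 52/17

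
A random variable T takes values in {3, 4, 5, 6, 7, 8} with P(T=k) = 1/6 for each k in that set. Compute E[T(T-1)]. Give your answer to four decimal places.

27.6667

E[T(T-1)] = Σ t(t-1)·P(T=t)
 = 6·1/6 + 12·1/6 + 20·1/6 + 30·1/6 + 42·1/6 + 56·1/6
 = 1 + 2 + 10/3 + 5 + 7 + 28/3
 = 83/3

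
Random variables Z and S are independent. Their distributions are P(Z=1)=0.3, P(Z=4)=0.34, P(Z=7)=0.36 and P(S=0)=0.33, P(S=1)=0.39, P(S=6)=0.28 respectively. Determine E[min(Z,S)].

E[min(Z,S)] = Σ_z Σ_s min(z,s) · P(Z=z)P(S=s)
 = 0·0.099 + 1·0.117 + 1·0.084 + 0·0.1122 + 1·0.1326 + 4·0.0952 + 0·0.1188 + 1·0.1404 + 6·0.1008
 = 0 + 0.117 + 0.084 + 0 + 0.1326 + 0.3808 + 0 + 0.1404 + 0.6048
 = 1.4596

1.4596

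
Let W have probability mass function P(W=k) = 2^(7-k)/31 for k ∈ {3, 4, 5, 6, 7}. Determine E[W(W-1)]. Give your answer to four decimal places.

12.0645

E[W(W-1)] = Σ w(w-1)·P(W=w)
 = 6·16/31 + 12·8/31 + 20·4/31 + 30·2/31 + 42·1/31
 = 96/31 + 96/31 + 80/31 + 60/31 + 42/31
 = 374/31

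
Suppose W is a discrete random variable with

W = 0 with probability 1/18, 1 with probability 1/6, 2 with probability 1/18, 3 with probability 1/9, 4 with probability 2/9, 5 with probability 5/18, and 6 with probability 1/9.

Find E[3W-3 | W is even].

8.25

P(W is even) = 1/18 + 1/18 + 2/9 + 1/9 = 4/9.
E[3W-3 | W is even] = [(-3)·1/18 + 3·1/18 + 9·2/9 + 15·1/9] / (4/9)
 = 11/3 / (4/9)
 = 33/4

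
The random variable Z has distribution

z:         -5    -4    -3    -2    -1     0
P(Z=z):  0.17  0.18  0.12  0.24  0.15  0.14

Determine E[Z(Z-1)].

11.88

E[Z(Z-1)] = Σ z(z-1)·P(Z=z)
 = 30·0.17 + 20·0.18 + 12·0.12 + 6·0.24 + 2·0.15 + 0·0.14
 = 5.1 + 3.6 + 1.44 + 1.44 + 0.3 + 0
 = 11.88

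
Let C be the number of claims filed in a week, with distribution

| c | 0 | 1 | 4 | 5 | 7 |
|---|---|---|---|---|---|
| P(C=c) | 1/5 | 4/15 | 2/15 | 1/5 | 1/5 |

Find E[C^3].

102.4

E[C^3] = Σ c^3·P(C=c)
 = 0·1/5 + 1·4/15 + 64·2/15 + 125·1/5 + 343·1/5
 = 0 + 4/15 + 128/15 + 25 + 343/5
 = 512/5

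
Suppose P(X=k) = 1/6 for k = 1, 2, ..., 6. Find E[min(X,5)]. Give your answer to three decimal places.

3.333

E[min(X,5)] = Σ min(x,5)·P(X=x)
 = 1·1/6 + 2·1/6 + 3·1/6 + 4·1/6 + 5·1/6 + 5·1/6
 = 1/6 + 1/3 + 1/2 + 2/3 + 5/6 + 5/6
 = 10/3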